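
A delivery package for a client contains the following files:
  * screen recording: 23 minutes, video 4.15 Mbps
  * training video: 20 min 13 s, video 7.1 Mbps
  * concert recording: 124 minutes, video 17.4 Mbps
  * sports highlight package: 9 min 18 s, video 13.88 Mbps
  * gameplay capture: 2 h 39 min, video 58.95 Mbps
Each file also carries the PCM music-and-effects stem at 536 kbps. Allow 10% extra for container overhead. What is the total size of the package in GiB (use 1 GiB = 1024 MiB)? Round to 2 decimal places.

92.80 GiB

Audio: 536 kbps = 0.536 Mbps.
screen recording: 4.686 Mbps × 1380 s × 1.10 = 7113.3 Mb
training video: 7.636 Mbps × 1213 s × 1.10 = 10188.7 Mb
concert recording: 17.936 Mbps × 7440 s × 1.10 = 146788.2 Mb
sports highlight package: 14.416 Mbps × 558 s × 1.10 = 8848.5 Mb
gameplay capture: 59.486 Mbps × 9540 s × 1.10 = 624246.1 Mb
Total: 797184.9 Mb = 99648.1 MB.
= 92.80 GiB.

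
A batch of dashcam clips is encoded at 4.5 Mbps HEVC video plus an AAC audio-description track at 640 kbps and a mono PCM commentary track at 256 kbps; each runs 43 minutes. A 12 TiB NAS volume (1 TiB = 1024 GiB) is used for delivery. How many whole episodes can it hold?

43 min = 2580 s
Audio total: 640 + 256 = 896 kbps = 0.896 Mbps.
Total bitrate: 5.396 Mbps.
Per item: 5.396 Mbps × 2580 s = 13,922 Mb = 1,740 MB.
Capacity: 12 TiB = 105,553,116 Mb; 7581.92 items → 7581 complete.

7581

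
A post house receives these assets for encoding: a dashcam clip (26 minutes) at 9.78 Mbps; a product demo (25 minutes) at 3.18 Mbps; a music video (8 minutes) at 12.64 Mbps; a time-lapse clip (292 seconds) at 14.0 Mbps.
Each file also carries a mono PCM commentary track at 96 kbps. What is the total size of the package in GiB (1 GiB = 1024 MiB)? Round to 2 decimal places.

3.56 GiB

Audio: 96 kbps = 0.096 Mbps.
dashcam clip: 9.876 Mbps × 1560 s = 15406.6 Mb
product demo: 3.276 Mbps × 1500 s = 4914.0 Mb
music video: 12.736 Mbps × 480 s = 6113.3 Mb
time-lapse clip: 14.096 Mbps × 292 s = 4116.0 Mb
Total: 30549.9 Mb = 3818.7 MB.
= 3.556 GiB.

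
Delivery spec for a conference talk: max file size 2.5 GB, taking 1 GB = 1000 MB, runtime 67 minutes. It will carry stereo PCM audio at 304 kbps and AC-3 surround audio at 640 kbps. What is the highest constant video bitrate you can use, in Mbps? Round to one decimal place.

4.0 Mbps

Budget: 2.5 GB = 20000.0 Mb.
67 min = 4020 s
Total bitrate budget: 20000.0 Mb / 4020 s = 4.975 Mbps.
Audio total: 304 + 640 = 944 kbps = 0.944 Mbps.
Video: 4.975 − 0.944 = 4.031 Mbps.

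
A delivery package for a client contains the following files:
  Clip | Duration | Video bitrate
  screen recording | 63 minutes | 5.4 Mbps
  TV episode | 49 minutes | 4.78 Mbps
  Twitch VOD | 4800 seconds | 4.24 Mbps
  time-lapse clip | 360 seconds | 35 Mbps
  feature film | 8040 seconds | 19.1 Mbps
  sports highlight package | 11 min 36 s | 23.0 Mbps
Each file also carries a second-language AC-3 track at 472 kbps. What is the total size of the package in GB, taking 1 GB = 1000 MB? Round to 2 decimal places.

30.84 GB

Audio: 472 kbps = 0.472 Mbps.
screen recording: 5.872 Mbps × 3780 s = 22196.2 Mb
TV episode: 5.252 Mbps × 2940 s = 15440.9 Mb
Twitch VOD: 4.712 Mbps × 4800 s = 22617.6 Mb
time-lapse clip: 35.472 Mbps × 360 s = 12769.9 Mb
feature film: 19.572 Mbps × 8040 s = 157358.9 Mb
sports highlight package: 23.472 Mbps × 696 s = 16336.5 Mb
Total: 246720.0 Mb = 30840.0 MB.
= 30.84 GB.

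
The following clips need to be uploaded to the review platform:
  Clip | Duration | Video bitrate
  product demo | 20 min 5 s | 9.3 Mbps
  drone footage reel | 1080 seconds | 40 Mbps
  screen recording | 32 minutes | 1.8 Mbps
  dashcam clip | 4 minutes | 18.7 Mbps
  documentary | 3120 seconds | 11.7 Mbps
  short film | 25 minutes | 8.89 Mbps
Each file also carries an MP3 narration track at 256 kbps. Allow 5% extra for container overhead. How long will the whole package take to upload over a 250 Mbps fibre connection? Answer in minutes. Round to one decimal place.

Audio: 256 kbps = 0.256 Mbps.
product demo: 9.556 Mbps × 1205 s × 1.05 = 12090.7 Mb
drone footage reel: 40.256 Mbps × 1080 s × 1.05 = 45650.3 Mb
screen recording: 2.056 Mbps × 1920 s × 1.05 = 4144.9 Mb
dashcam clip: 18.956 Mbps × 240 s × 1.05 = 4776.9 Mb
documentary: 11.956 Mbps × 3120 s × 1.05 = 39167.9 Mb
short film: 9.146 Mbps × 1500 s × 1.05 = 14405.0 Mb
Total: 120235.6 Mb = 15029.5 MB.
At 250 Mbps: 120235.6 / 250 = 481 s ≈ 8.02 minutes.

8.0 minutes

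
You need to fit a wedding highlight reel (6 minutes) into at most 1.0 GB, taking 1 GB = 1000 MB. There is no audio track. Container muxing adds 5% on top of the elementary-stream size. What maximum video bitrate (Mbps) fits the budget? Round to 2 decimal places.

21.16 Mbps

Budget: 1.0 GB = 8000.0 Mb.
Stream payload after overhead: 8000.0 / 1.05 = 7619.0 Mb.
6 min = 360 s
Total bitrate budget: 7619.0 Mb / 360 s = 21.164 Mbps.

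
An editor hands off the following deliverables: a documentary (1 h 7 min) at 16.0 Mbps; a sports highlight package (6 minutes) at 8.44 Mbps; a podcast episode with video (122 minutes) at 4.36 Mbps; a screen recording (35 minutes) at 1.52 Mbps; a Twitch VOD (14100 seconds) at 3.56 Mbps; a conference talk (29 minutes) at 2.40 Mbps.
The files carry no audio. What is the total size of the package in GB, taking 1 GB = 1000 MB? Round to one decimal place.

documentary: 16.000 Mbps × 4020 s = 64320.0 Mb
sports highlight package: 8.440 Mbps × 360 s = 3038.4 Mb
podcast episode with video: 4.360 Mbps × 7320 s = 31915.2 Mb
screen recording: 1.520 Mbps × 2100 s = 3192.0 Mb
Twitch VOD: 3.560 Mbps × 14100 s = 50196.0 Mb
conference talk: 2.400 Mbps × 1740 s = 4176.0 Mb
Total: 156837.6 Mb = 19604.7 MB.
= 19.60 GB.

19.6 GB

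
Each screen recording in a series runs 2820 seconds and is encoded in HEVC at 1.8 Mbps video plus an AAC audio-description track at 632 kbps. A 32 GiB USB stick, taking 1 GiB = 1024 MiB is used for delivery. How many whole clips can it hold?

Audio: 632 kbps = 0.632 Mbps.
Total bitrate: 2.432 Mbps.
Per item: 2.432 Mbps × 2820 s = 6,858 Mb = 857.3 MB.
Capacity: 32 GiB = 274,878 Mb; 40.08 items → 40 complete.

40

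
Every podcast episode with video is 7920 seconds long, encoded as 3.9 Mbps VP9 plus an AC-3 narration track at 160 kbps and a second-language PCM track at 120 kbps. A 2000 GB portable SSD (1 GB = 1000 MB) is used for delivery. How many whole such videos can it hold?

Audio total: 160 + 120 = 280 kbps = 0.280 Mbps.
Total bitrate: 4.180 Mbps.
Per item: 4.180 Mbps × 7920 s = 33,106 Mb = 4,138 MB.
Capacity: 2000 GB = 16,000,000 Mb; 483.30 items → 483 complete.

483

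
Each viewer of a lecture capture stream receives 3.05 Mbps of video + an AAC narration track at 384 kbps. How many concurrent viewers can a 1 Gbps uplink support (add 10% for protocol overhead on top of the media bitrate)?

264

Audio: 384 kbps = 0.384 Mbps.
Per-viewer media rate: 3.434 Mbps.
On the wire with 10% overhead: 3.777 Mbps.
1 Gbps = 1,000 Mbps; 1,000 / 3.777 = 264.73 → 264 viewers.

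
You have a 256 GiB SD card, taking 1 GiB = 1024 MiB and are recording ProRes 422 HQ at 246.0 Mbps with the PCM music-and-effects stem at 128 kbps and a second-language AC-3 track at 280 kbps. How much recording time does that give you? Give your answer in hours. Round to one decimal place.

2.5 hours

Audio total: 128 + 280 = 408 kbps = 0.408 Mbps.
Total bitrate: 246.0 + 0.408 = 246.408 Mbps.
Capacity: 256 GiB = 2,199,023 Mb.
Recording time: 2,199,023 / 246.408 = 8,924 s ≈ 2.48 hours.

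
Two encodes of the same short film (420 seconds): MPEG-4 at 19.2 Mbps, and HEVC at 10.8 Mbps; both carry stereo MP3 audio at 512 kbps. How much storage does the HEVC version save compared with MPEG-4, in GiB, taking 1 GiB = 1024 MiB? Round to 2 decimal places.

0.41 GiB

Audio: 512 kbps = 0.512 Mbps.
MPEG-4: 19.712 Mbps × 420 s = 8279.0 Mb = 0.964 GiB.
HEVC: 11.312 Mbps × 420 s = 4751.0 Mb = 0.553 GiB.
Saving: 0.964 − 0.553 = 0.411 GiB.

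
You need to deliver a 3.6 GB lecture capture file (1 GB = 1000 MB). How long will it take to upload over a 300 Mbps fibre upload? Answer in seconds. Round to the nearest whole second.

96 seconds

File: 3.6 GB = 28800.0 Mb.
At 300 Mbps: 28800.0 / 300 = 96.0 s ≈ 96 seconds.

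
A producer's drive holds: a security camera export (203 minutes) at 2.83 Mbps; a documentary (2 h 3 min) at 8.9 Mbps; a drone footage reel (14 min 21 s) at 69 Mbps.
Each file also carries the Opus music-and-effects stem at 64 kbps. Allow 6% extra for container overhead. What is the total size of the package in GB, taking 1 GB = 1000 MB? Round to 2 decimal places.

Audio: 64 kbps = 0.064 Mbps.
security camera export: 2.894 Mbps × 12180 s × 1.06 = 37363.9 Mb
documentary: 8.964 Mbps × 7380 s × 1.06 = 70123.6 Mb
drone footage reel: 69.064 Mbps × 861 s × 1.06 = 63032.0 Mb
Total: 170519.4 Mb = 21314.9 MB.
= 21.31 GB.

21.31 GB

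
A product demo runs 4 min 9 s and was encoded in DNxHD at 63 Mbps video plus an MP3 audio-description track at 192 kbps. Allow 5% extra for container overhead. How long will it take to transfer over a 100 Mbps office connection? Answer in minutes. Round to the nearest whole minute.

4 min 9 s = 249 s
Audio: 192 kbps = 0.192 Mbps.
Total bitrate: 63.192 Mbps.
File: 63.192 Mbps × 249 s = 15734.8 Mb.
With 5% container overhead: ×1.05. → 16521.5 Mb.
At 100 Mbps: 16521.5 / 100 = 165.2 s ≈ 2.75 minutes.

3 minutes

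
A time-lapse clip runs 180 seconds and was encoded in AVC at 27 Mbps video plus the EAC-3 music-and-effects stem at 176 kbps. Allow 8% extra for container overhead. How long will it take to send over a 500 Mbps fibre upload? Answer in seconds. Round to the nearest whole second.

11 seconds

Audio: 176 kbps = 0.176 Mbps.
Total bitrate: 27.176 Mbps.
File: 27.176 Mbps × 180 s = 4891.7 Mb.
With 8% container overhead: ×1.08. → 5283.0 Mb.
At 500 Mbps: 5283.0 / 500 = 10.6 s ≈ 10.6 seconds.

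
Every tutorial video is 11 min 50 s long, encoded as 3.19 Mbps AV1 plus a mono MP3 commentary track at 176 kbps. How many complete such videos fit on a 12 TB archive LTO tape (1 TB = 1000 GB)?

11 min 50 s = 710 s
Audio: 176 kbps = 0.176 Mbps.
Total bitrate: 3.366 Mbps.
Per item: 3.366 Mbps × 710 s = 2,390 Mb = 298.7 MB.
Capacity: 12 TB = 96,000,000 Mb; 40169.72 items → 40169 complete.

40169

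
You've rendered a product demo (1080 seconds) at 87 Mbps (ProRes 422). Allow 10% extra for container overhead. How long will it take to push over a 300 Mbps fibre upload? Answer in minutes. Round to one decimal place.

5.7 minutes

File: 87.000 Mbps × 1080 s = 93960.0 Mb.
With 10% container overhead: ×1.10. → 103356.0 Mb.
At 300 Mbps: 103356.0 / 300 = 344.5 s ≈ 5.74 minutes.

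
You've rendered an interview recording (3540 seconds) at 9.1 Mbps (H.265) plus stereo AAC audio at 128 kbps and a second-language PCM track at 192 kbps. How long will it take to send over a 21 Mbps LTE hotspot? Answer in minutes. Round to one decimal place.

26.5 minutes

Audio total: 128 + 192 = 320 kbps = 0.320 Mbps.
Total bitrate: 9.420 Mbps.
File: 9.420 Mbps × 3540 s = 33346.8 Mb.
At 21 Mbps: 33346.8 / 21 = 1587.9 s ≈ 26.5 minutes.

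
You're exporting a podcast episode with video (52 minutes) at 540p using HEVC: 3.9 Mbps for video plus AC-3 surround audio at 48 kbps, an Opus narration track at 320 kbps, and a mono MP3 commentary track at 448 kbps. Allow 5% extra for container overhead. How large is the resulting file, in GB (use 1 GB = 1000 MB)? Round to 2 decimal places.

1.93 GB

52 min = 3120 s
Audio total: 48 + 320 + 448 = 816 kbps = 0.816 Mbps.
Total bitrate: 3.9 + 0.816 = 4.716 Mbps.
Stream data: 4.716 Mbps × 3120 s = 14713.9 Mb.
With 5% container overhead: ×1.05.
15,450 Mb ÷ 8 = 1,931 MB → 1.931 GB.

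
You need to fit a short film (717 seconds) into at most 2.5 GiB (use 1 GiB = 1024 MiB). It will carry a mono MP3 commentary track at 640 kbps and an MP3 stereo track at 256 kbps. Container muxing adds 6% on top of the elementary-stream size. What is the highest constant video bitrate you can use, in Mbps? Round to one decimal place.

Budget: 2.5 GiB = 21474.8 Mb.
Stream payload after overhead: 21474.8 / 1.06 = 20259.3 Mb.
Total bitrate budget: 20259.3 Mb / 717 s = 28.256 Mbps.
Audio total: 640 + 256 = 896 kbps = 0.896 Mbps.
Video: 28.256 − 0.896 = 27.360 Mbps.

27.4 Mbps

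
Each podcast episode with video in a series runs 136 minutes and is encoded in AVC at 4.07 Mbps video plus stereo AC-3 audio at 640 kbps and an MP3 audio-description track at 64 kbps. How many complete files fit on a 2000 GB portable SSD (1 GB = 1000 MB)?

136 min = 8160 s
Audio total: 640 + 64 = 704 kbps = 0.704 Mbps.
Total bitrate: 4.774 Mbps.
Per item: 4.774 Mbps × 8160 s = 38,956 Mb = 4,869 MB.
Capacity: 2000 GB = 16,000,000 Mb; 410.72 items → 410 complete.

410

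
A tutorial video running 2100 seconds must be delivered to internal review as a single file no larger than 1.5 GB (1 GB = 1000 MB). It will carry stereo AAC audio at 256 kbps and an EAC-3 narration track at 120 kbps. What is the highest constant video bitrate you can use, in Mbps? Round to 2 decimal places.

Budget: 1.5 GB = 12000.0 Mb.
Total bitrate budget: 12000.0 Mb / 2100 s = 5.714 Mbps.
Audio total: 256 + 120 = 376 kbps = 0.376 Mbps.
Video: 5.714 − 0.376 = 5.338 Mbps.

5.34 Mbps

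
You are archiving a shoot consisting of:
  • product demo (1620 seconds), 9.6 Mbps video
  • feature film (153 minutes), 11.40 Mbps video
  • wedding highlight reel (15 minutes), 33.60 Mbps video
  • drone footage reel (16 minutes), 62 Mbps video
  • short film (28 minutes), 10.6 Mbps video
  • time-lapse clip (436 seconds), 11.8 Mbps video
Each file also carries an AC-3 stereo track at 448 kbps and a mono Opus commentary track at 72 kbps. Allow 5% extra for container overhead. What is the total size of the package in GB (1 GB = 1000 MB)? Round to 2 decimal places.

31.58 GB

Audio total: 448 + 72 = 520 kbps = 0.520 Mbps.
product demo: 10.120 Mbps × 1620 s × 1.05 = 17214.1 Mb
feature film: 11.920 Mbps × 9180 s × 1.05 = 114896.9 Mb
wedding highlight reel: 34.120 Mbps × 900 s × 1.05 = 32243.4 Mb
drone footage reel: 62.520 Mbps × 960 s × 1.05 = 63020.2 Mb
short film: 11.120 Mbps × 1680 s × 1.05 = 19615.7 Mb
time-lapse clip: 12.320 Mbps × 436 s × 1.05 = 5640.1 Mb
Total: 252630.3 Mb = 31578.8 MB.
= 31.58 GB.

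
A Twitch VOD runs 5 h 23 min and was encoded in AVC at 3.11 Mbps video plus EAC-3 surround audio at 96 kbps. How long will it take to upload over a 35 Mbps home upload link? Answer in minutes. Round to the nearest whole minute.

30 minutes

5 h 23 min = 323 min = 19380 s
Audio: 96 kbps = 0.096 Mbps.
Total bitrate: 3.206 Mbps.
File: 3.206 Mbps × 19380 s = 62132.3 Mb.
At 35 Mbps: 62132.3 / 35 = 1775.2 s ≈ 29.6 minutes.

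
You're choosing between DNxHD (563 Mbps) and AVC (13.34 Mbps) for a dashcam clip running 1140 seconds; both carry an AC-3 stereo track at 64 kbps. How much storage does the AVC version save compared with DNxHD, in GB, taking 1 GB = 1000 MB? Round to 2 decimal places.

78.33 GB

Audio: 64 kbps = 0.064 Mbps.
DNxHD: 563.064 Mbps × 1140 s = 641893.0 Mb = 80.237 GB.
AVC: 13.404 Mbps × 1140 s = 15280.6 Mb = 1.910 GB.
Saving: 80.237 − 1.910 = 78.327 GB.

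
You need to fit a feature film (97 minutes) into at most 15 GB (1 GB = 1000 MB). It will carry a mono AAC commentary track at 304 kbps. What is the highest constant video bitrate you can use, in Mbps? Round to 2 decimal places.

Budget: 15 GB = 120000.0 Mb.
97 min = 5820 s
Total bitrate budget: 120000.0 Mb / 5820 s = 20.619 Mbps.
Audio: 304 kbps = 0.304 Mbps.
Video: 20.619 − 0.304 = 20.315 Mbps.

20.31 Mbps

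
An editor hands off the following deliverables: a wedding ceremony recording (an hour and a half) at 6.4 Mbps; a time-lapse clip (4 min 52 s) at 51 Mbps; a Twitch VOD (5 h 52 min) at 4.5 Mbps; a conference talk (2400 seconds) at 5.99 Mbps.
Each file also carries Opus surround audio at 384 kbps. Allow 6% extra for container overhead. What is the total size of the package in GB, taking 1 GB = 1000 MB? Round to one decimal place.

22.5 GB

Audio: 384 kbps = 0.384 Mbps.
wedding ceremony recording: 6.784 Mbps × 5400 s × 1.06 = 38831.6 Mb
time-lapse clip: 51.384 Mbps × 292 s × 1.06 = 15904.4 Mb
Twitch VOD: 4.884 Mbps × 21120 s × 1.06 = 109339.1 Mb
conference talk: 6.374 Mbps × 2400 s × 1.06 = 16215.5 Mb
Total: 180290.5 Mb = 22536.3 MB.
= 22.54 GB.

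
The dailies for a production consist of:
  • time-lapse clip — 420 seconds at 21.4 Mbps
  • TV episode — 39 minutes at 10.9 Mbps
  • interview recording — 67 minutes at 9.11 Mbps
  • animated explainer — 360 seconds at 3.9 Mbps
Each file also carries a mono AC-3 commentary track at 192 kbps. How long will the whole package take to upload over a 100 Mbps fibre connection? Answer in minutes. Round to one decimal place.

Audio: 192 kbps = 0.192 Mbps.
time-lapse clip: 21.592 Mbps × 420 s = 9068.6 Mb
TV episode: 11.092 Mbps × 2340 s = 25955.3 Mb
interview recording: 9.302 Mbps × 4020 s = 37394.0 Mb
animated explainer: 4.092 Mbps × 360 s = 1473.1 Mb
Total: 73891.1 Mb = 9236.4 MB.
At 100 Mbps: 73891.1 / 100 = 739 s ≈ 12.3 minutes.

12.3 minutes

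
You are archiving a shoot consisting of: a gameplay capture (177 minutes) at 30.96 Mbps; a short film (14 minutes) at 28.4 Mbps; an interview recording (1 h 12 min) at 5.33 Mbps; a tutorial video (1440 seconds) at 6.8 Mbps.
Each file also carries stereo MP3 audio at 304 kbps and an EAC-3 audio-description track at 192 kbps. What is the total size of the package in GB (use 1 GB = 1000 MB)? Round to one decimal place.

49.3 GB

Audio total: 304 + 192 = 496 kbps = 0.496 Mbps.
gameplay capture: 31.456 Mbps × 10620 s = 334062.7 Mb
short film: 28.896 Mbps × 840 s = 24272.6 Mb
interview recording: 5.826 Mbps × 4320 s = 25168.3 Mb
tutorial video: 7.296 Mbps × 1440 s = 10506.2 Mb
Total: 394009.9 Mb = 49251.2 MB.
= 49.25 GB.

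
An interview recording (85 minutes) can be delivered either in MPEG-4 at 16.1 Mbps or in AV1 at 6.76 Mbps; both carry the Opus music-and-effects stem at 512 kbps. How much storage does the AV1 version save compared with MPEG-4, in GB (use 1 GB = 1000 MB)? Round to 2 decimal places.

5.95 GB

85 min = 5100 s
Audio: 512 kbps = 0.512 Mbps.
MPEG-4: 16.612 Mbps × 5100 s = 84721.2 Mb = 10.590 GB.
AV1: 7.272 Mbps × 5100 s = 37087.2 Mb = 4.636 GB.
Saving: 10.590 − 4.636 = 5.954 GB.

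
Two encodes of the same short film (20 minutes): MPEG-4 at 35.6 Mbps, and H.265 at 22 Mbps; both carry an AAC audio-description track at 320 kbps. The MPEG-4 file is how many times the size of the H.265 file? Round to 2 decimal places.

1.61

20 min = 1200 s
Audio: 320 kbps = 0.320 Mbps.
MPEG-4: 35.920 Mbps × 1200 s = 43104.0 Mb = 5.388 GB.
H.265: 22.320 Mbps × 1200 s = 26784.0 Mb = 3.348 GB.
Ratio: 5.388 / 3.348 = 1.609.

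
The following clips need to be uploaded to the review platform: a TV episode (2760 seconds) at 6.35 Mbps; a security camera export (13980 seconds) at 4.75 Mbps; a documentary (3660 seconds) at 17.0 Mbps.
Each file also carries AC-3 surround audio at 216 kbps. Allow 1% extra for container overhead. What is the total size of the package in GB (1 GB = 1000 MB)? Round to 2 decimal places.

Audio: 216 kbps = 0.216 Mbps.
TV episode: 6.566 Mbps × 2760 s × 1.01 = 18303.4 Mb
security camera export: 4.966 Mbps × 13980 s × 1.01 = 70118.9 Mb
documentary: 17.216 Mbps × 3660 s × 1.01 = 63640.7 Mb
Total: 152063.0 Mb = 19007.9 MB.
= 19.01 GB.

19.01 GB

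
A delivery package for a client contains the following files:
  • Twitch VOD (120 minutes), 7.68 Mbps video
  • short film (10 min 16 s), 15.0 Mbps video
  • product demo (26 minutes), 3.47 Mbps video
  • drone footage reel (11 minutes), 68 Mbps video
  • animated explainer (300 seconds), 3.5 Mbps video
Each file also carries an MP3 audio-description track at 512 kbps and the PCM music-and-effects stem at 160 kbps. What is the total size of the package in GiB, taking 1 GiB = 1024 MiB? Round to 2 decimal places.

Audio total: 512 + 160 = 672 kbps = 0.672 Mbps.
Twitch VOD: 8.352 Mbps × 7200 s = 60134.4 Mb
short film: 15.672 Mbps × 616 s = 9654.0 Mb
product demo: 4.142 Mbps × 1560 s = 6461.5 Mb
drone footage reel: 68.672 Mbps × 660 s = 45323.5 Mb
animated explainer: 4.172 Mbps × 300 s = 1251.6 Mb
Total: 122825.0 Mb = 15353.1 MB.
= 14.30 GiB.

14.30 GiB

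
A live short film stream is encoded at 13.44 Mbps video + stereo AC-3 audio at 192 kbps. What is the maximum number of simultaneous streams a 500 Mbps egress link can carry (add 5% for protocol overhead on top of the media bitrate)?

Audio: 192 kbps = 0.192 Mbps.
Per-viewer media rate: 13.632 Mbps.
On the wire with 5% overhead: 14.314 Mbps.
500 Mbps = 500.0 Mbps; 500.0 / 14.314 = 34.93 → 34 viewers.

34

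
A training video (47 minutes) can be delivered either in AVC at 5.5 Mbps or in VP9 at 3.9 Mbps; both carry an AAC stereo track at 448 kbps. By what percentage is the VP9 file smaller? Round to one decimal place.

47 min = 2820 s
Audio: 448 kbps = 0.448 Mbps.
AVC: 5.948 Mbps × 2820 s = 16773.4 Mb = 2.097 GB.
VP9: 4.348 Mbps × 2820 s = 12261.4 Mb = 1.533 GB.
Reduction: (1 − 1.533/2.097) × 100 = 26.90%.

26.9%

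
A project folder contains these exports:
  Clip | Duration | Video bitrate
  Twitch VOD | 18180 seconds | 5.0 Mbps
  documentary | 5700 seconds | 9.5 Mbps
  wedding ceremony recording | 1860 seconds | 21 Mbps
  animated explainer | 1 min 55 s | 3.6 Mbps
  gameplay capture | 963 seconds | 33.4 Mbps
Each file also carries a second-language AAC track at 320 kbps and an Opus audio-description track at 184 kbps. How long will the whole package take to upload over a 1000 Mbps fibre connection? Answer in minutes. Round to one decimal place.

3.8 minutes

Audio total: 320 + 184 = 504 kbps = 0.504 Mbps.
Twitch VOD: 5.504 Mbps × 18180 s = 100062.7 Mb
documentary: 10.004 Mbps × 5700 s = 57022.8 Mb
wedding ceremony recording: 21.504 Mbps × 1860 s = 39997.4 Mb
animated explainer: 4.104 Mbps × 115 s = 472.0 Mb
gameplay capture: 33.904 Mbps × 963 s = 32649.6 Mb
Total: 230204.5 Mb = 28775.6 MB.
At 1000 Mbps: 230204.5 / 1000 = 230 s ≈ 3.84 minutes.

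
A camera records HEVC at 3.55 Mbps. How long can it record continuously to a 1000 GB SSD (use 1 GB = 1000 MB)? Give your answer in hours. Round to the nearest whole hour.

626 hours

Capacity: 1000 GB = 8,000,000 Mb.
Recording time: 8,000,000 / 3.550 = 2,253,521 s ≈ 626 hours.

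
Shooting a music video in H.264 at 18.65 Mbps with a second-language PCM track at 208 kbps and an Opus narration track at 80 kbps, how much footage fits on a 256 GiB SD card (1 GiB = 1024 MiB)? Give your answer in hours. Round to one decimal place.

Audio total: 208 + 80 = 288 kbps = 0.288 Mbps.
Total bitrate: 18.65 + 0.288 = 18.938 Mbps.
Capacity: 256 GiB = 2,199,023 Mb.
Recording time: 2,199,023 / 18.938 = 116,117 s ≈ 32.3 hours.

32.3 hours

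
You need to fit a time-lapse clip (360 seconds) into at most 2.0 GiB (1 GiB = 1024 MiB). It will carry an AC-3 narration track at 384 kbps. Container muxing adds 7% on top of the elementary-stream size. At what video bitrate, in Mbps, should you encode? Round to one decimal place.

Budget: 2.0 GiB = 17179.9 Mb.
Stream payload after overhead: 17179.9 / 1.07 = 16056.0 Mb.
Total bitrate budget: 16056.0 Mb / 360 s = 44.600 Mbps.
Audio: 384 kbps = 0.384 Mbps.
Video: 44.600 − 0.384 = 44.216 Mbps.

44.2 Mbps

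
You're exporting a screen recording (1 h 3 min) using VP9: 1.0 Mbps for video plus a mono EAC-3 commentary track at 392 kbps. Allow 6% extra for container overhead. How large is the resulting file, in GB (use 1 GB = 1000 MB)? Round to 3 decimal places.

0.697 GB

1 h 3 min = 63 min = 3780 s
Audio: 392 kbps = 0.392 Mbps.
Total bitrate: 1.0 + 0.392 = 1.392 Mbps.
Stream data: 1.392 Mbps × 3780 s = 5261.8 Mb.
With 6% container overhead: ×1.06.
5,577 Mb ÷ 8 = 697.2 MB → 0.6972 GB.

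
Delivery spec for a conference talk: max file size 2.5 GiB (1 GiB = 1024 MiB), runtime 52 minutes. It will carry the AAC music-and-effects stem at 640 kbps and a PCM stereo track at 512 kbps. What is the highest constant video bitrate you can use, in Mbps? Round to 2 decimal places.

Budget: 2.5 GiB = 21474.8 Mb.
52 min = 3120 s
Total bitrate budget: 21474.8 Mb / 3120 s = 6.883 Mbps.
Audio total: 640 + 512 = 1152 kbps = 1.152 Mbps.
Video: 6.883 − 1.152 = 5.731 Mbps.

5.73 Mbps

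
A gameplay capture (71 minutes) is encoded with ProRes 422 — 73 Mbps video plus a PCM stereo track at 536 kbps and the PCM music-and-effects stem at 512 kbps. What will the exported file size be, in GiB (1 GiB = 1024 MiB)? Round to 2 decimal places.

36.72 GiB

71 min = 4260 s
Audio total: 536 + 512 = 1048 kbps = 1.048 Mbps.
Total bitrate: 73 + 1.048 = 74.048 Mbps.
Stream data: 74.048 Mbps × 4260 s = 315444.5 Mb.
315,444 Mb = 39,430,560,000 bytes ÷ 1,073,741,824 = 36.72 GiB.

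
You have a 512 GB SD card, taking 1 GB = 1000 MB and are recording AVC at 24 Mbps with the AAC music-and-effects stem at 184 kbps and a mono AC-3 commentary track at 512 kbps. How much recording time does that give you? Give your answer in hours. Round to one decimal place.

46.1 hours

Audio total: 184 + 512 = 696 kbps = 0.696 Mbps.
Total bitrate: 24 + 0.696 = 24.696 Mbps.
Capacity: 512 GB = 4,096,000 Mb.
Recording time: 4,096,000 / 24.696 = 165,857 s ≈ 46.1 hours.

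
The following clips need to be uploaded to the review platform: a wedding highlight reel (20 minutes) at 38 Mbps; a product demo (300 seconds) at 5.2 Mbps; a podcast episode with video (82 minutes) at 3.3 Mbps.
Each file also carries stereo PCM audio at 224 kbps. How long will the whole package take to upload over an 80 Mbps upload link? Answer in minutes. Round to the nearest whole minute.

Audio: 224 kbps = 0.224 Mbps.
wedding highlight reel: 38.224 Mbps × 1200 s = 45868.8 Mb
product demo: 5.424 Mbps × 300 s = 1627.2 Mb
podcast episode with video: 3.524 Mbps × 4920 s = 17338.1 Mb
Total: 64834.1 Mb = 8104.3 MB.
At 80 Mbps: 64834.1 / 80 = 810 s ≈ 13.5 minutes.

14 minutes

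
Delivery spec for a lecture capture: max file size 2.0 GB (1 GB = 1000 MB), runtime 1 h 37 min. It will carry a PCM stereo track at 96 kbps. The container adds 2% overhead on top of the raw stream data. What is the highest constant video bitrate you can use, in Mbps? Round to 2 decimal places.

Budget: 2.0 GB = 16000.0 Mb.
Stream payload after overhead: 16000.0 / 1.02 = 15686.3 Mb.
1 h 37 min = 97 min = 5820 s
Total bitrate budget: 15686.3 Mb / 5820 s = 2.695 Mbps.
Audio: 96 kbps = 0.096 Mbps.
Video: 2.695 − 0.096 = 2.599 Mbps.

2.60 Mbps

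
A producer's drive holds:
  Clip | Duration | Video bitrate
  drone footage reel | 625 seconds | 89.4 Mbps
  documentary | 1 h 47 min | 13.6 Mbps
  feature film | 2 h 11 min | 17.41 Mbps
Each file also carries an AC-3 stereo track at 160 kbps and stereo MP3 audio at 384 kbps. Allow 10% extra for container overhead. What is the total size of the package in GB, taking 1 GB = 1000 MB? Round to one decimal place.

39.6 GB

Audio total: 160 + 384 = 544 kbps = 0.544 Mbps.
drone footage reel: 89.944 Mbps × 625 s × 1.10 = 61836.5 Mb
documentary: 14.144 Mbps × 6420 s × 1.10 = 99884.9 Mb
feature film: 17.954 Mbps × 7860 s × 1.10 = 155230.3 Mb
Total: 316951.7 Mb = 39619.0 MB.
= 39.62 GB.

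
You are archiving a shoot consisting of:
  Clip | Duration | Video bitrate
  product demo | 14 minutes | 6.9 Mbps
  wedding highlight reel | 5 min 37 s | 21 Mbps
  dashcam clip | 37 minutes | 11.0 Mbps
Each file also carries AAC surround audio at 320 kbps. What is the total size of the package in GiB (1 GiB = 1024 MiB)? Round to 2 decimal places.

Audio: 320 kbps = 0.320 Mbps.
product demo: 7.220 Mbps × 840 s = 6064.8 Mb
wedding highlight reel: 21.320 Mbps × 337 s = 7184.8 Mb
dashcam clip: 11.320 Mbps × 2220 s = 25130.4 Mb
Total: 38380.0 Mb = 4797.5 MB.
= 4.468 GiB.

4.47 GiB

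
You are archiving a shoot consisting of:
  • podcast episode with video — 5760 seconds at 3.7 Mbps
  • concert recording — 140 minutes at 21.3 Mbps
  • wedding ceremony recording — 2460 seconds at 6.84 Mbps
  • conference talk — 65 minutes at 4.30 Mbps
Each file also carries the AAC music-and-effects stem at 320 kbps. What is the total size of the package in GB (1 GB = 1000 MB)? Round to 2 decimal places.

Audio: 320 kbps = 0.320 Mbps.
podcast episode with video: 4.020 Mbps × 5760 s = 23155.2 Mb
concert recording: 21.620 Mbps × 8400 s = 181608.0 Mb
wedding ceremony recording: 7.160 Mbps × 2460 s = 17613.6 Mb
conference talk: 4.620 Mbps × 3900 s = 18018.0 Mb
Total: 240394.8 Mb = 30049.3 MB.
= 30.05 GB.

30.05 GB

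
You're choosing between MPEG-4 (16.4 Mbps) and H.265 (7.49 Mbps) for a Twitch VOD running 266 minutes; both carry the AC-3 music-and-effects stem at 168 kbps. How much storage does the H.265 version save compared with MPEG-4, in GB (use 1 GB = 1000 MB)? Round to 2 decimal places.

266 min = 15960 s
Audio: 168 kbps = 0.168 Mbps.
MPEG-4: 16.568 Mbps × 15960 s = 264425.3 Mb = 33.053 GB.
H.265: 7.658 Mbps × 15960 s = 122221.7 Mb = 15.278 GB.
Saving: 33.053 − 15.278 = 17.775 GB.

17.78 GB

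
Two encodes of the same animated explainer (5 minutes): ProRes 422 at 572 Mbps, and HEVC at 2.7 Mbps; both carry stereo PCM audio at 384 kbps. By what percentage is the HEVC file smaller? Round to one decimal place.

5 min = 300 s
Audio: 384 kbps = 0.384 Mbps.
ProRes 422: 572.384 Mbps × 300 s = 171715.2 Mb = 19.990 GiB.
HEVC: 3.084 Mbps × 300 s = 925.2 Mb = 0.108 GiB.
Reduction: (1 − 0.108/19.990) × 100 = 99.46%.

99.5%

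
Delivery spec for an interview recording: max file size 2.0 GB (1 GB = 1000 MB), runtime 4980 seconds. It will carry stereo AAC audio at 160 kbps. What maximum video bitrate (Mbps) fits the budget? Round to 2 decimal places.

3.05 Mbps

Budget: 2.0 GB = 16000.0 Mb.
Total bitrate budget: 16000.0 Mb / 4980 s = 3.213 Mbps.
Audio: 160 kbps = 0.160 Mbps.
Video: 3.213 − 0.160 = 3.053 Mbps.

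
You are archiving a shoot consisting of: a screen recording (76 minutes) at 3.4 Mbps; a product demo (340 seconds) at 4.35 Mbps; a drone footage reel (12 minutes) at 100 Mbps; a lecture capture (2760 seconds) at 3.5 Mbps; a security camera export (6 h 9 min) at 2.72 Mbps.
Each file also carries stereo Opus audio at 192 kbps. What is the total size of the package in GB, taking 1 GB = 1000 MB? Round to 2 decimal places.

Audio: 192 kbps = 0.192 Mbps.
screen recording: 3.592 Mbps × 4560 s = 16379.5 Mb
product demo: 4.542 Mbps × 340 s = 1544.3 Mb
drone footage reel: 100.192 Mbps × 720 s = 72138.2 Mb
lecture capture: 3.692 Mbps × 2760 s = 10189.9 Mb
security camera export: 2.912 Mbps × 22140 s = 64471.7 Mb
Total: 164723.6 Mb = 20590.5 MB.
= 20.59 GB.

20.59 GB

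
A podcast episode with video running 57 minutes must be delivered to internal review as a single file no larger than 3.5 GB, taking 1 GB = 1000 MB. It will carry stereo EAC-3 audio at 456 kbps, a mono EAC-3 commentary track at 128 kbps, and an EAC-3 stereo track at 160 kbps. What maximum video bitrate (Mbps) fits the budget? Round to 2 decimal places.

7.44 Mbps

Budget: 3.5 GB = 28000.0 Mb.
57 min = 3420 s
Total bitrate budget: 28000.0 Mb / 3420 s = 8.187 Mbps.
Audio total: 456 + 128 + 160 = 744 kbps = 0.744 Mbps.
Video: 8.187 − 0.744 = 7.443 Mbps.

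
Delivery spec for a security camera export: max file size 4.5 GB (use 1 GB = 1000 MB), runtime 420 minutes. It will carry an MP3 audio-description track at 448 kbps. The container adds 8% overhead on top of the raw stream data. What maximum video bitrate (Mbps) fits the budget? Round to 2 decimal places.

Budget: 4.5 GB = 36000.0 Mb.
Stream payload after overhead: 36000.0 / 1.08 = 33333.3 Mb.
420 min = 25200 s
Total bitrate budget: 33333.3 Mb / 25200 s = 1.323 Mbps.
Audio: 448 kbps = 0.448 Mbps.
Video: 1.323 − 0.448 = 0.875 Mbps.

0.87 Mbps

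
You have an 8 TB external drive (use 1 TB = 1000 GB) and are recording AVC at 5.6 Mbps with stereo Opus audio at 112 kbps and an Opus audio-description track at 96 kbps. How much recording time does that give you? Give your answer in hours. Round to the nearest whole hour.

Audio total: 112 + 96 = 208 kbps = 0.208 Mbps.
Total bitrate: 5.6 + 0.208 = 5.808 Mbps.
Capacity: 8 TB = 64,000,000 Mb.
Recording time: 64,000,000 / 5.808 = 11,019,284 s ≈ 3,061 hours.

3061 hours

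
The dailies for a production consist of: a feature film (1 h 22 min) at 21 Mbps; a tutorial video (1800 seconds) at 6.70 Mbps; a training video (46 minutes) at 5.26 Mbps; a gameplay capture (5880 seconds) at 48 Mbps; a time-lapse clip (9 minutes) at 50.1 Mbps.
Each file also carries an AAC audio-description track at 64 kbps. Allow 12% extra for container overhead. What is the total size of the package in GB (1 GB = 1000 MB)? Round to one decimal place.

Audio: 64 kbps = 0.064 Mbps.
feature film: 21.064 Mbps × 4920 s × 1.12 = 116071.1 Mb
tutorial video: 6.764 Mbps × 1800 s × 1.12 = 13636.2 Mb
training video: 5.324 Mbps × 2760 s × 1.12 = 16457.5 Mb
gameplay capture: 48.064 Mbps × 5880 s × 1.12 = 316530.3 Mb
time-lapse clip: 50.164 Mbps × 540 s × 1.12 = 30339.2 Mb
Total: 493034.3 Mb = 61629.3 MB.
= 61.63 GB.

61.6 GB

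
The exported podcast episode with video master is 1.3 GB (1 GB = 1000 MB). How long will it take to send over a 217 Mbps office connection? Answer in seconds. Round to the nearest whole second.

File: 1.3 GB = 10400.0 Mb.
At 217 Mbps: 10400.0 / 217 = 47.9 s ≈ 47.9 seconds.

48 seconds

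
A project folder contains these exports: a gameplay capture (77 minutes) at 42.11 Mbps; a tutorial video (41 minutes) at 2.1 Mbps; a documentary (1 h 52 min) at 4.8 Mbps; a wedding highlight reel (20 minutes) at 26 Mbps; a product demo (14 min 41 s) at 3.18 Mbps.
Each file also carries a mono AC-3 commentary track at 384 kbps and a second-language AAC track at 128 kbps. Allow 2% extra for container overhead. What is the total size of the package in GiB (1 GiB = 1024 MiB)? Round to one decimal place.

Audio total: 384 + 128 = 512 kbps = 0.512 Mbps.
gameplay capture: 42.622 Mbps × 4620 s × 1.02 = 200851.9 Mb
tutorial video: 2.612 Mbps × 2460 s × 1.02 = 6554.0 Mb
documentary: 5.312 Mbps × 6720 s × 1.02 = 36410.6 Mb
wedding highlight reel: 26.512 Mbps × 1200 s × 1.02 = 32450.7 Mb
product demo: 3.692 Mbps × 881 s × 1.02 = 3317.7 Mb
Total: 279584.9 Mb = 34948.1 MB.
= 32.55 GiB.

32.5 GiB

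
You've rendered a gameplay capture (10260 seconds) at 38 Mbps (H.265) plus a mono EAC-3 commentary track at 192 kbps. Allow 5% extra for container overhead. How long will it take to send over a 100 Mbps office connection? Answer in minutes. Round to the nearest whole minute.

69 minutes

Audio: 192 kbps = 0.192 Mbps.
Total bitrate: 38.192 Mbps.
File: 38.192 Mbps × 10260 s = 391849.9 Mb.
With 5% container overhead: ×1.05. → 411442.4 Mb.
At 100 Mbps: 411442.4 / 100 = 4114.4 s ≈ 68.6 minutes.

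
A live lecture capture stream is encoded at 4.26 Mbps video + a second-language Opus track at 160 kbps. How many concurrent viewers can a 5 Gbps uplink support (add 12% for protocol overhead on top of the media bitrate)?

1010

Audio: 160 kbps = 0.160 Mbps.
Per-viewer media rate: 4.420 Mbps.
On the wire with 12% overhead: 4.950 Mbps.
5 Gbps = 5,000 Mbps; 5,000 / 4.950 = 1010.02 → 1010 viewers.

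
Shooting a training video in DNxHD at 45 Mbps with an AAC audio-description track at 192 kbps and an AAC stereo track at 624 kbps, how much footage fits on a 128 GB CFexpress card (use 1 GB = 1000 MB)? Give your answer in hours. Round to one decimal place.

6.2 hours

Audio total: 192 + 624 = 816 kbps = 0.816 Mbps.
Total bitrate: 45 + 0.816 = 45.816 Mbps.
Capacity: 128 GB = 1,024,000 Mb.
Recording time: 1,024,000 / 45.816 = 22,350 s ≈ 6.21 hours.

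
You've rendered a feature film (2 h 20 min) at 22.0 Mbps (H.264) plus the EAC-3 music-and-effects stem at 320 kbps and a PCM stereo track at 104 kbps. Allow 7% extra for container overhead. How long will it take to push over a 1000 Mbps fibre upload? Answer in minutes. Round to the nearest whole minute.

2 h 20 min = 140 min = 8400 s
Audio total: 320 + 104 = 424 kbps = 0.424 Mbps.
Total bitrate: 22.424 Mbps.
File: 22.424 Mbps × 8400 s = 188361.6 Mb.
With 7% container overhead: ×1.07. → 201546.9 Mb.
At 1000 Mbps: 201546.9 / 1000 = 201.5 s ≈ 3.36 minutes.

3 minutes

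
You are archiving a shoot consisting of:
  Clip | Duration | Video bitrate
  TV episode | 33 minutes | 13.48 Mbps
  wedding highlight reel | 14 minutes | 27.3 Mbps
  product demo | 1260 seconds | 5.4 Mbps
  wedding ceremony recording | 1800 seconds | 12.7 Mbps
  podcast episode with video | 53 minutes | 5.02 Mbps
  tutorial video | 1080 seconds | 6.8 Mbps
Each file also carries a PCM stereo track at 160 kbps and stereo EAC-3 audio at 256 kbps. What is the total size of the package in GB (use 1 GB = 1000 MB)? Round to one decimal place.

13.4 GB

Audio total: 160 + 256 = 416 kbps = 0.416 Mbps.
TV episode: 13.896 Mbps × 1980 s = 27514.1 Mb
wedding highlight reel: 27.716 Mbps × 840 s = 23281.4 Mb
product demo: 5.816 Mbps × 1260 s = 7328.2 Mb
wedding ceremony recording: 13.116 Mbps × 1800 s = 23608.8 Mb
podcast episode with video: 5.436 Mbps × 3180 s = 17286.5 Mb
tutorial video: 7.216 Mbps × 1080 s = 7793.3 Mb
Total: 106812.2 Mb = 13351.5 MB.
= 13.35 GB.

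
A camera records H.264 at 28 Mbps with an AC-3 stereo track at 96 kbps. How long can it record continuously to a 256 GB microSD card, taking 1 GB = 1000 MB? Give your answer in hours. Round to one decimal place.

20.2 hours

Audio: 96 kbps = 0.096 Mbps.
Total bitrate: 28 + 0.096 = 28.096 Mbps.
Capacity: 256 GB = 2,048,000 Mb.
Recording time: 2,048,000 / 28.096 = 72,893 s ≈ 20.2 hours.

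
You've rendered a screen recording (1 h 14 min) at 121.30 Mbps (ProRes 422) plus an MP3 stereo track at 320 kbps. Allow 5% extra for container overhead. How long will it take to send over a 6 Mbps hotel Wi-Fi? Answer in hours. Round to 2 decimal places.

1 h 14 min = 74 min = 4440 s
Audio: 320 kbps = 0.320 Mbps.
Total bitrate: 121.620 Mbps.
File: 121.620 Mbps × 4440 s = 539992.8 Mb.
With 5% container overhead: ×1.05. → 566992.4 Mb.
At 6 Mbps: 566992.4 / 6 = 94498.7 s ≈ 26.2 hours.

26.25 hours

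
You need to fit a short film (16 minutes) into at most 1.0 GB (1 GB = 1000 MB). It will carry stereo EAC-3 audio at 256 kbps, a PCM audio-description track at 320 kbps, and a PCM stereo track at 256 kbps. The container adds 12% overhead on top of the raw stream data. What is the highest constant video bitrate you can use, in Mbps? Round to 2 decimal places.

6.61 Mbps

Budget: 1.0 GB = 8000.0 Mb.
Stream payload after overhead: 8000.0 / 1.12 = 7142.9 Mb.
16 min = 960 s
Total bitrate budget: 7142.9 Mb / 960 s = 7.440 Mbps.
Audio total: 256 + 320 + 256 = 832 kbps = 0.832 Mbps.
Video: 7.440 − 0.832 = 6.608 Mbps.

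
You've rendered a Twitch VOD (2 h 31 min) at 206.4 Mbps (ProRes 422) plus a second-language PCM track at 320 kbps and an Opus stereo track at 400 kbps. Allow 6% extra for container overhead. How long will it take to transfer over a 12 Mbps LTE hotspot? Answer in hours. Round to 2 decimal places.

2 h 31 min = 151 min = 9060 s
Audio total: 320 + 400 = 720 kbps = 0.720 Mbps.
Total bitrate: 207.120 Mbps.
File: 207.120 Mbps × 9060 s = 1876507.2 Mb.
With 6% container overhead: ×1.06. → 1989097.6 Mb.
At 12 Mbps: 1989097.6 / 12 = 165758.1 s ≈ 46 hours.

46.04 hours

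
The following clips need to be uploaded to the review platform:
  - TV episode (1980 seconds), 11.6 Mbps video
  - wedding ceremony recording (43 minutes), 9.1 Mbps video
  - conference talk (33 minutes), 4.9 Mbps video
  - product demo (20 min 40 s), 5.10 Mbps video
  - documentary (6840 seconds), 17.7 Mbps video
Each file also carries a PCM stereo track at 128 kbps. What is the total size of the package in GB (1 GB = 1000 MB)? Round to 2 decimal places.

Audio: 128 kbps = 0.128 Mbps.
TV episode: 11.728 Mbps × 1980 s = 23221.4 Mb
wedding ceremony recording: 9.228 Mbps × 2580 s = 23808.2 Mb
conference talk: 5.028 Mbps × 1980 s = 9955.4 Mb
product demo: 5.228 Mbps × 1240 s = 6482.7 Mb
documentary: 17.828 Mbps × 6840 s = 121943.5 Mb
Total: 185411.4 Mb = 23176.4 MB.
= 23.18 GB.

23.18 GB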